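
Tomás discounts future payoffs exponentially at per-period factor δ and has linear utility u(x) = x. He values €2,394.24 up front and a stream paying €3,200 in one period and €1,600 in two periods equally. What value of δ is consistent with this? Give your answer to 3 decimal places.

δ ≈ 0.580

Present value of the stream is 3200·δ + 1600·δ². Indifference gives 3200δ + 1600δ² = 2394.24.
Rearranged: 1600δ² + 3200δ − 2394.24 = 0.
δ = (−3200 + √(3200² + 4·1600·2394.24)) / (2·1600) = (−3200 + √25563136.00) / 3200 ≈ 0.580.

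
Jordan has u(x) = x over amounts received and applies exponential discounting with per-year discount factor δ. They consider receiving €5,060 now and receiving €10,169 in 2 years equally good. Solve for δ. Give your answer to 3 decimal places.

δ ≈ 0.705

The payoff in 2 years is discounted by δ^2, so u(5060) = δ^2·u(10169) and δ^2 = u(5060)/u(10169).
With u(x) = x: δ^2 = 5060/10169 = 0.49759.
So δ = 0.49759^(1/2) ≈ 0.705.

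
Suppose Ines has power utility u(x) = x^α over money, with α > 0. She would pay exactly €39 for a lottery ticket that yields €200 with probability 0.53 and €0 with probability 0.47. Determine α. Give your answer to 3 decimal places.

α ≈ 0.388

The lottery's expected utility is 0.53·u(200) + 0.47·u(0) = 0.53·200^α (since u(0) = 0 for α > 0).
Indifference: 39^α = 0.53·200^α, so (39/200)^α = 0.53.
Taking logs: α·ln(39/200) = ln(0.53), so α = -0.634878 / -1.634756 ≈ 0.388.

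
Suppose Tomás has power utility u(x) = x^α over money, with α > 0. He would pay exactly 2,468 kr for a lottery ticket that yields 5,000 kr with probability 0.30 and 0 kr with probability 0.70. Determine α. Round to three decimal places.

Since u(0) = 0, the lottery's EU is 0.30·5000^α.
Setting u(2468) equal to that: 2468^α = 0.30·5000^α ⇒ (2468/5000)^α = 0.30.
α = ln(0.30) / ln(2468/5000) = -1.203973/-0.706030 ≈ 1.705.

α ≈ 1.705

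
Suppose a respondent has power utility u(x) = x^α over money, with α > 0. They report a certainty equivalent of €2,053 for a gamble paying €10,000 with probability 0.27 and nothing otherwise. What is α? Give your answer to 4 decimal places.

Since u(0) = 0, the lottery's EU is 0.27·10000^α.
Setting u(2053) equal to that: 2053^α = 0.27·10000^α ⇒ (2053/10000)^α = 0.27.
α = ln(0.27) / ln(2053/10000) = -1.3093333/-1.5832830 ≈ 0.8270.

α ≈ 0.8270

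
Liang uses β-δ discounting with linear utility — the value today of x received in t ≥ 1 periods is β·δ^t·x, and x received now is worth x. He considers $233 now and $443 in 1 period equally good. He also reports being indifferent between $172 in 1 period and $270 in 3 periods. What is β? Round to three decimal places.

β ≈ 0.659

Both payoffs in the second observation are in the future, so β drops out: δ^1·172 = δ^3·270 ⇒ δ^2 = 172/270 = 0.63704, so δ = 0.79815.
The first indifference: 233 = β·δ·443, so β = 233/(δ·443) = 233/(0.79815·443) ≈ 0.659.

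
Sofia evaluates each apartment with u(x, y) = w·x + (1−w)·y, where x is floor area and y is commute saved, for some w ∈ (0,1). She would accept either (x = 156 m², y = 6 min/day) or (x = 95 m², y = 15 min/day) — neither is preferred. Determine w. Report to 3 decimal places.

w = 0.129

u(156,6) = u(95,15) means w·156 + (1−w)·6 = w·95 + (1−w)·15.
Collecting terms: w·61 = (1−w)·9.
So w/(1−w) = 9/61 = 0.1475, giving w = 9/(61+9) = 0.129.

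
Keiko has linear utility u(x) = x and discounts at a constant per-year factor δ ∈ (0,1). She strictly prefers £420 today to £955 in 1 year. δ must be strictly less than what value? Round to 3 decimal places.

δ < 0.440

The preference means 420 > δ·955.
So δ < 420/955 = 0.43979.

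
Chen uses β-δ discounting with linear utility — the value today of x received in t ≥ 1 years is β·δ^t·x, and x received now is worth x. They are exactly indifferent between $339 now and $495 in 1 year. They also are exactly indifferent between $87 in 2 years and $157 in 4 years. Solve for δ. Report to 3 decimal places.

Both payoffs in the second observation are in the future, so β drops out: δ^2·87 = δ^4·157 ⇒ δ^2 = 87/157 = 0.55414, so δ = 0.74441.

δ ≈ 0.744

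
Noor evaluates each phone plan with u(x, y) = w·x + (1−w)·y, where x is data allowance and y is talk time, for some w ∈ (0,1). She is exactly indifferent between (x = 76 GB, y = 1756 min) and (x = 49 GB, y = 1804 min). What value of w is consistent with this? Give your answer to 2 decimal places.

Equating utilities: w·76 + (1−w)·1756 = w·49 + (1−w)·1804.
Collecting terms: w·27 = (1−w)·48.
So w/(1−w) = 48/27 = 1.7778, giving w = 48/(27+48) = 0.64.

w = 0.64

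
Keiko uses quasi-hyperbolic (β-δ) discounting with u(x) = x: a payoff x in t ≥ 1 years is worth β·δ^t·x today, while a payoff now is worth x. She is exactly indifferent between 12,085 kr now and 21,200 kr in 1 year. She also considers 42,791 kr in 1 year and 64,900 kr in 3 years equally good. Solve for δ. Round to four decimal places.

δ ≈ 0.8120

Both payoffs in the second observation are in the future, so β drops out: δ^1·42791 = δ^3·64900 ⇒ δ^2 = 42791/64900 = 0.65934, so δ = 0.81200.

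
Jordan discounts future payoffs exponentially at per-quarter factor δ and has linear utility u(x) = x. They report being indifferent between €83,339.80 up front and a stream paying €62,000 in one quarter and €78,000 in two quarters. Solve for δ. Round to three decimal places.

Equating present values: 83339.80 = 62000δ + 78000δ².
That is, 78000δ² + 62000δ − 83339.80 = 0, a quadratic in δ.
δ = (−62000 + √(62000² + 4·78000·83339.80)) / (2·78000) = (−62000 + √29846017600.00) / 156000 ≈ 0.710.

δ ≈ 0.710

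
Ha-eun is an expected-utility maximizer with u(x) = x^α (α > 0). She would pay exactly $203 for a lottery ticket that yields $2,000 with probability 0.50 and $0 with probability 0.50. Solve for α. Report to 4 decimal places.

Since u(0) = 0, the lottery's EU is 0.50·2000^α.
Equating: 203^α = 0.50·2000^α, i.e. 0.1015^α = 0.50.
α = ln(0.50) / ln(203/2000) = -0.6931472/-2.2876965 ≈ 0.3030.

α ≈ 0.3030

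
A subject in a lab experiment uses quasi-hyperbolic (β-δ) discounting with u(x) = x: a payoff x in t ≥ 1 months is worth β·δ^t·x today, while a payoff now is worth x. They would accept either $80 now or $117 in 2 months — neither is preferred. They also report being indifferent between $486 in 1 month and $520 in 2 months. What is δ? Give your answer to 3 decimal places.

Both payoffs in the second observation are in the future, so β drops out: δ^1·486 = δ^2·520 ⇒ δ = 486/520 = 0.93462.

δ ≈ 0.935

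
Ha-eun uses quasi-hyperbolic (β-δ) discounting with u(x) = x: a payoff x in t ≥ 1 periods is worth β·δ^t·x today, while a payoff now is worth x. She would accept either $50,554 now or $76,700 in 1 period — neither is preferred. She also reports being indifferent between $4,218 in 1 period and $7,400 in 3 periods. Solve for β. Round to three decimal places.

β ≈ 0.873

From the later pair, β·δ^1·4218 = β·δ^3·7400; dividing through, δ^2 = 4218/7400 = 0.57000, so δ = 0.75498.
Now use the now-vs-future pair: 50554 = β·δ·76700 gives β = 50554/(0.75498·76700) ≈ 0.873.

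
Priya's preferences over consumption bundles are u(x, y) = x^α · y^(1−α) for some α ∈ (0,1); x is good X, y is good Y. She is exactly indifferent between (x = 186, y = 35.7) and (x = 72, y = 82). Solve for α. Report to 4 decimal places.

α ≈ 0.4670

Set the two utilities equal: 186^α·35.7^(1−α) = 72^α·82^(1−α).
Taking logs: α·ln 186 + (1−α)·ln 35.7 = α·ln 72 + (1−α)·ln 82, i.e. α·0.9490806 = (1−α)·0.8315686.
Thus α·(1.7806492) = 0.8315686, so α = 0.8315686/1.7806492 ≈ 0.4670.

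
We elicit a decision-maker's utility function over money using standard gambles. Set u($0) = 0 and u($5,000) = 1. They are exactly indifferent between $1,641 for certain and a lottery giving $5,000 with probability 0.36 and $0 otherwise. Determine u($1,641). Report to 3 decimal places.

0.360

u($1,641) equals the lottery's expected utility: 0.36·1 + 0.64·0 = 0.36.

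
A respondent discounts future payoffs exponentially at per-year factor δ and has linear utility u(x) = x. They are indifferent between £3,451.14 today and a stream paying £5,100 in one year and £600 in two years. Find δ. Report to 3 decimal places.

Equating present values: 3451.14 = 5100δ + 600δ².
So 600δ² + 5100δ − 3451.14 = 0.
δ = (−5100 + √(5100² + 4·600·3451.14)) / (2·600) = (−5100 + √34292736.00) / 1200 ≈ 0.630.

δ ≈ 0.630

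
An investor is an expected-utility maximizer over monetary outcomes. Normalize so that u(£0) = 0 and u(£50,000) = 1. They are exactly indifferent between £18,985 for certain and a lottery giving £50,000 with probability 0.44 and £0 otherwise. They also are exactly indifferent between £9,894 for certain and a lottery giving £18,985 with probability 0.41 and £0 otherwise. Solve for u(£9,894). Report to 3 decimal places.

First, u(£18,985) = 0.44·u(£50,000) + 0.56·u(£0) = 0.44.
The second indifference gives u(£9,894) = 0.41·u(£18,985) + 0.59·u(£0) = 0.41·0.44 + 0.59·0.00 = 0.1804.

0.180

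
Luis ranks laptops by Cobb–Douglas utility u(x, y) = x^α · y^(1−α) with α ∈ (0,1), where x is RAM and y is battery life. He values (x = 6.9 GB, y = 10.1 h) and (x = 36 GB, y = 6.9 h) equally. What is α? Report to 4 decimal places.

The Cobb–Douglas utilities coincide, so 6.9^α·10.1^(1−α) = 36^α·6.9^(1−α).
(6.9/36)^α = (6.9/10.1)^(1−α); take logs: α·ln(6.9/36) = (1−α)·ln(6.9/10.1), i.e. α·-1.6519975 = (1−α)·-0.3810140.
So α/(1−α) = (-0.3810140)/(-1.6519975) = 0.2306384, and α = 0.2306384/1.2306384 ≈ 0.1874.

α ≈ 0.1874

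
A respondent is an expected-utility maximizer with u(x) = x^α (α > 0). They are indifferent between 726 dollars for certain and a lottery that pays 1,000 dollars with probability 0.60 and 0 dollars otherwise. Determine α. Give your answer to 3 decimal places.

α ≈ 1.595

The lottery's expected utility is 0.60·u(1000) + 0.40·u(0) = 0.60·1000^α (since u(0) = 0 for α > 0).
Indifference: 726^α = 0.60·1000^α, so (726/1000)^α = 0.60.
Taking logs: α·ln(726/1000) = ln(0.60), so α = -0.510826 / -0.320205 ≈ 1.595.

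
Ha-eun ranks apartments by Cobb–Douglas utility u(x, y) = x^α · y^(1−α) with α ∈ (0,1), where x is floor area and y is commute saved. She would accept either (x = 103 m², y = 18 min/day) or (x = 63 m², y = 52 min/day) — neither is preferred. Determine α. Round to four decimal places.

α ≈ 0.6833

Indifference: 103^α · 18^(1−α) = 63^α · 52^(1−α).
Taking logs: α·ln 103 + (1−α)·ln 18 = α·ln 63 + (1−α)·ln 52, i.e. α·0.4915943 = (1−α)·1.0608720.
With A = 0.4915943 and B = 1.0608720: α·A = (1−α)·B, so α = B/(A+B) = 1.0608720/1.5524663 ≈ 0.6833.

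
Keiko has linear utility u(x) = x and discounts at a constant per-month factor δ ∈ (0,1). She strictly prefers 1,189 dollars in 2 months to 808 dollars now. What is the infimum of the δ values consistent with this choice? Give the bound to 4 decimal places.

Comparing present values: 808 < δ^2·1189.
Dividing by 1189: δ^2 > 0.67956. Both sides are positive, so the square root keeps the direction.
δ > 0.67956^(1/2) = 0.8244.

δ > 0.8244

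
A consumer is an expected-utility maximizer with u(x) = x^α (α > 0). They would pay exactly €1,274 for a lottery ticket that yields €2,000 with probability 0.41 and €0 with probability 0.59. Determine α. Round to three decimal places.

EU(lottery) = 0.41·2000^α + 0.59·0 = 0.41·2000^α.
Equating: 1274^α = 0.41·2000^α, i.e. 0.6370^α = 0.41.
α = ln(0.41) / ln(1274/2000) = -0.891598/-0.450986 ≈ 1.977.

α ≈ 1.977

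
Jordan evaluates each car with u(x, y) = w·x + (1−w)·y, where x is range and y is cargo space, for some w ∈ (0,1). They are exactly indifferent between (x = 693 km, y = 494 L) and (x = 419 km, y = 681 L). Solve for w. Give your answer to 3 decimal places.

u(693,494) = u(419,681) means w·693 + (1−w)·494 = w·419 + (1−w)·681.
Rearranging, 274·w − 187·(1−w) = 0.
Hence w = 187/(274+187) = 187/461 = 0.406.

w = 0.406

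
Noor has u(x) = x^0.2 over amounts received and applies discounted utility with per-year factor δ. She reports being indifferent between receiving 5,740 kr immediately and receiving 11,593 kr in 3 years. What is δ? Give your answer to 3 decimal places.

δ ≈ 0.954

Indifference means u(5740) = δ^3 · u(11593), so δ^3 = u(5740)/u(11593).
With u(x) = x^0.2: δ^3 = 5740^0.2/11593^0.2 = (5740/11593)^0.2 = 0.86885.
Hence δ = (0.86885)^(1/3) = 0.95422.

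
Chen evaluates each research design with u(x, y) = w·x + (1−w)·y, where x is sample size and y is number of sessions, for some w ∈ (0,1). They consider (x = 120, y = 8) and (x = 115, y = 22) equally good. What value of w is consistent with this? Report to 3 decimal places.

u(120,8) = u(115,22) means w·120 + (1−w)·8 = w·115 + (1−w)·22.
Rearranging, 5·w − 14·(1−w) = 0.
So w/(1−w) = 14/5 = 2.8000, giving w = 14/(5+14) = 0.737.

w = 0.737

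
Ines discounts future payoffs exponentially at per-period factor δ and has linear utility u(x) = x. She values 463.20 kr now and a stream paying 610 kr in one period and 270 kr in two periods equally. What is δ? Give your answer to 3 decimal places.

Equating present values: 463.20 = 610δ + 270δ².
That is, 270δ² + 610δ − 463.20 = 0, a quadratic in δ.
The positive root is δ = [−610 + √(610² + 4·270·463.20)] / (2·270) = (−610 + 934.000)/540 ≈ 0.600.

δ ≈ 0.600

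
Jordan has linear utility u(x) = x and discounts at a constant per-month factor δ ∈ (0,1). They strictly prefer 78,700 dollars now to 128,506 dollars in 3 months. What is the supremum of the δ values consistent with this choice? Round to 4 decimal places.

δ < 0.8492

The preference means 78700 > δ^3·128506.
Hence δ^3 < 78700/128506 = 0.61242, and x ↦ x^(1/3) is increasing on (0,∞).
δ < (78700/128506)^(1/3) ≈ 0.8492.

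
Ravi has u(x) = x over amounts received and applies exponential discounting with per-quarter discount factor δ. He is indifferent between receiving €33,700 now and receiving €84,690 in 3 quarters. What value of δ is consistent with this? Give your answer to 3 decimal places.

δ ≈ 0.736

Equating discounted utilities: u(33700) = δ^3·u(84690) ⇒ δ^3 = u(33700)/u(84690).
With u(x) = x: δ^3 = 33700/84690 = 0.39792.
Taking the cube root: δ = 0.39792^(1/3) ≈ 0.736.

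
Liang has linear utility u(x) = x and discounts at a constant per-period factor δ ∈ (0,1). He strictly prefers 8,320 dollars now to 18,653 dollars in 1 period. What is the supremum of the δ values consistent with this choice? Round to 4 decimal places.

δ < 0.4460

The preference means 8320 > δ·18653.
Dividing through by 18653 gives δ < 0.44604.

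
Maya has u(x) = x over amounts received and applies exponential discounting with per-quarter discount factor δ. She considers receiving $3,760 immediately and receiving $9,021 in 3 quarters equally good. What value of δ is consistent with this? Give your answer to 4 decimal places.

δ ≈ 0.7470

Indifference means u(3760) = δ^3 · u(9021), so δ^3 = u(3760)/u(9021).
With u(x) = x: δ^3 = 3760/9021 = 0.41681.
Hence δ = (0.41681)^(1/3) = 0.746984.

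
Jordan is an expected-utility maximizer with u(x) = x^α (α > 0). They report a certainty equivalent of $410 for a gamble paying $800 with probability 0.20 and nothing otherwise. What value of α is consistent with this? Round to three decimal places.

The lottery's expected utility is 0.20·u(800) + 0.80·u(0) = 0.20·800^α (since u(0) = 0 for α > 0).
Equating: 410^α = 0.20·800^α, i.e. 0.5125^α = 0.20.
Take logs: α = ln 0.20 / ln(410/800) ≈ 2.40770.

α ≈ 2.408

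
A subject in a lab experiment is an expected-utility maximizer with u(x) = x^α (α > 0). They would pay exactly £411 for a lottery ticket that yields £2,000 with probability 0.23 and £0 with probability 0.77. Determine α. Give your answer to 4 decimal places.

α ≈ 0.9288

The lottery's expected utility is 0.23·u(2000) + 0.77·u(0) = 0.23·2000^α (since u(0) = 0 for α > 0).
Indifference: 411^α = 0.23·2000^α, so (411/2000)^α = 0.23.
α = ln(0.23) / ln(411/2000) = -1.4696760/-1.5823092 ≈ 0.9288.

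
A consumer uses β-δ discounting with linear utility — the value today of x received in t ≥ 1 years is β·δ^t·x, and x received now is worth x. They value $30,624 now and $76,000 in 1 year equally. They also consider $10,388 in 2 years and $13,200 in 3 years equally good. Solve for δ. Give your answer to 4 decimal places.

δ ≈ 0.7870

The second indifference involves only future payoffs, so β cancels: β·δ^2·10388 = β·δ^3·13200, giving δ = 10388/13200 = 0.78697.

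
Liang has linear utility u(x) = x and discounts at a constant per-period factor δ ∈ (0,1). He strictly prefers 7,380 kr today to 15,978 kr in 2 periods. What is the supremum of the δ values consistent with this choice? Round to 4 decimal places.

Comparing present values: 7380 > δ^2·15978.
So δ^2 < 7380/15978 = 0.46189; taking the square root of both positive sides preserves the inequality.
δ < (7380/15978)^(1/2) ≈ 0.6796.

δ < 0.6796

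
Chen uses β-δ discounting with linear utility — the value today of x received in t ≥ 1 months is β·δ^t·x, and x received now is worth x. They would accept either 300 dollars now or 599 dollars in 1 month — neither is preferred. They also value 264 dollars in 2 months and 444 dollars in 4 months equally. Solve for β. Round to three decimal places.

β ≈ 0.650

Both payoffs in the second observation are in the future, so β drops out: δ^2·264 = δ^4·444 ⇒ δ^2 = 264/444 = 0.59459, so δ = 0.77110.
The first indifference: 300 = β·δ·599, so β = 300/(δ·599) = 300/(0.77110·599) ≈ 0.650.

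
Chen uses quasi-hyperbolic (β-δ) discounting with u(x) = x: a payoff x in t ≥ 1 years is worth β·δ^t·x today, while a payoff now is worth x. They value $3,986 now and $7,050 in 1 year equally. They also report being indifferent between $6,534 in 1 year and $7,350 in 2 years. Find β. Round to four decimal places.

β ≈ 0.6360

The second indifference involves only future payoffs, so β cancels: β·δ^1·6534 = β·δ^2·7350, giving δ = 6534/7350 = 0.88898.
The first indifference: 3986 = β·δ·7050, so β = 3986/(δ·7050) = 3986/(0.88898·7050) ≈ 0.6360.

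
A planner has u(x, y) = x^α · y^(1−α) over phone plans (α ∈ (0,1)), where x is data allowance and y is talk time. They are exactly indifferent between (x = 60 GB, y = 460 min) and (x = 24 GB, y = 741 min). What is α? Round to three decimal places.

α ≈ 0.342

Indifference: 60^α · 460^(1−α) = 24^α · 741^(1−α).
(60/24)^α = (741/460)^(1−α); take logs: α·ln(60/24) = (1−α)·ln(741/460), i.e. α·0.916291 = (1−α)·0.476774.
Thus α·(1.393065) = 0.476774, so α = 0.476774/1.393065 ≈ 0.342.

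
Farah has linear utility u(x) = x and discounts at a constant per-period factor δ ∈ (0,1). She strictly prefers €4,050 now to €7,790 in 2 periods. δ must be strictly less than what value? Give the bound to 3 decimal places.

Under u(x) = x this choice says 4050 > δ^2·7790.
Dividing by 7790: δ^2 < 0.51990. Both sides are positive, so the square root keeps the direction.
δ < (4050/7790)^(1/2) ≈ 0.721.

δ < 0.721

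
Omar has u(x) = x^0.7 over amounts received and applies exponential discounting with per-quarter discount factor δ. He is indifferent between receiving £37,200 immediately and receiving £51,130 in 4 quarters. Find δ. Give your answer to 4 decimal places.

δ ≈ 0.9459

Indifference means u(37200) = δ^4 · u(51130), so δ^4 = u(37200)/u(51130).
With u(x) = x^0.7: δ^4 = 37200^0.7/51130^0.7 = (37200/51130)^0.7 = 0.80040.
Hence δ = (0.80040)^(1/4) = 0.945860.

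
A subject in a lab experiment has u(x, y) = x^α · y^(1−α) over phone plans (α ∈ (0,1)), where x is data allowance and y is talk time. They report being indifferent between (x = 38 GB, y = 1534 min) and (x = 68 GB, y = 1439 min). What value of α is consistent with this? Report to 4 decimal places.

Set the two utilities equal: 38^α·1534^(1−α) = 68^α·1439^(1−α).
Taking logs: α·ln 38 + (1−α)·ln 1534 = α·ln 68 + (1−α)·ln 1439, i.e. α·-0.5819215 = (1−α)·-0.0639303.
So α/(1−α) = (-0.0639303)/(-0.5819215) = 0.1098607, and α = 0.1098607/1.1098607 ≈ 0.0990.

α ≈ 0.0990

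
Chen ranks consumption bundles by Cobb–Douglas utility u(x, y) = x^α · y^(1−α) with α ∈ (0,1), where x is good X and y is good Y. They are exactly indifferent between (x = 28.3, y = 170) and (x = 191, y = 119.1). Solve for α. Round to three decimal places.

α ≈ 0.157

Indifference: 28.3^α · 170^(1−α) = 191^α · 119.1^(1−α).
Taking logs: α·ln 28.3 + (1−α)·ln 170 = α·ln 191 + (1−α)·ln 119.1, i.e. α·-1.909412 = (1−α)·-0.355835.
So α/(1−α) = (-0.355835)/(-1.909412) = 0.186358, and α = 0.186358/1.186358 ≈ 0.157.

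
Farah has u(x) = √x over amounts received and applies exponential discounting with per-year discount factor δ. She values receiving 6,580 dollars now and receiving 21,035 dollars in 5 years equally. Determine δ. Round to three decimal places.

Equating discounted utilities: u(6580) = δ^5·u(21035) ⇒ δ^5 = u(6580)/u(21035).
Since u(x) = √x, δ^5 = √(6580/21035) = 0.55930.
Hence δ = (0.55930)^(1/5) = 0.89028.

δ ≈ 0.890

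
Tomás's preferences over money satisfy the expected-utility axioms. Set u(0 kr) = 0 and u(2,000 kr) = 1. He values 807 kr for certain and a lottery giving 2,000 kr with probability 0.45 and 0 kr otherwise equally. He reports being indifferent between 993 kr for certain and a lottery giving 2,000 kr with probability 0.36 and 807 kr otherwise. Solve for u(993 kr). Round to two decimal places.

0.65

The first gamble pins u(807 kr): it must equal 0.45·1 + 0.55·0 = 0.45.
The second indifference gives u(993 kr) = 0.36·u(2,000 kr) + 0.64·u(807 kr) = 0.36·1.00 + 0.64·0.45 = 0.6480.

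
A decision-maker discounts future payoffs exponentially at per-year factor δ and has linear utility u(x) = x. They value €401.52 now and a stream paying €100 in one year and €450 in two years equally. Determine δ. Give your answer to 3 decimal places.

δ ≈ 0.840

Equating present values: 401.52 = 100δ + 450δ².
Rearranged: 450δ² + 100δ − 401.52 = 0.
δ = (−100 + √(100² + 4·450·401.52)) / (2·450) = (−100 + √732736.00) / 900 ≈ 0.840.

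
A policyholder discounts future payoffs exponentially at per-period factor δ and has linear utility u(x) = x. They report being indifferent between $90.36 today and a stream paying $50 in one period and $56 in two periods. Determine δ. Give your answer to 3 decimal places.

Present value of the stream is 50·δ + 56·δ². Indifference gives 50δ + 56δ² = 90.36.
Rearranged: 56δ² + 50δ − 90.36 = 0.
δ = (−50 + √(50² + 4·56·90.36)) / (2·56) = (−50 + √22740.64) / 112 ≈ 0.900.

δ ≈ 0.900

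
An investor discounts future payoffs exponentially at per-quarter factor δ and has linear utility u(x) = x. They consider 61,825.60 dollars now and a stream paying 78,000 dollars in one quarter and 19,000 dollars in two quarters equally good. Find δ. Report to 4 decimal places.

Present value of the stream is 78000·δ + 19000·δ². Indifference gives 78000δ + 19000δ² = 61825.60.
So 19000δ² + 78000δ − 61825.60 = 0.
The positive root is δ = [−78000 + √(78000² + 4·19000·61825.60)] / (2·19000) = (−78000 + 103840.000)/38000 ≈ 0.6800.

δ ≈ 0.6800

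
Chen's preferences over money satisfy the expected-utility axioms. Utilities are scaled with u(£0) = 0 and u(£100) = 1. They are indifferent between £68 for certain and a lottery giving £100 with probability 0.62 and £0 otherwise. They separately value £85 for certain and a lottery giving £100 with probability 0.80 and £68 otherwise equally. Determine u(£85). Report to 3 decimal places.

0.924

The first gamble pins u(£68): it must equal 0.62·1 + 0.38·0 = 0.62.
The second indifference gives u(£85) = 0.80·u(£100) + 0.20·u(£68) = 0.80·1.00 + 0.20·0.62 = 0.9240.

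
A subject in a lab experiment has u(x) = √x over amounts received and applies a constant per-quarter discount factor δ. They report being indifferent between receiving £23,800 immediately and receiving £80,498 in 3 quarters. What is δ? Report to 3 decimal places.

Equating discounted utilities: u(23800) = δ^3·u(80498) ⇒ δ^3 = u(23800)/u(80498).
Since u(x) = √x, δ^3 = √(23800/80498) = 0.54375.
Hence δ = (0.54375)^(1/3) = 0.81620.

δ ≈ 0.816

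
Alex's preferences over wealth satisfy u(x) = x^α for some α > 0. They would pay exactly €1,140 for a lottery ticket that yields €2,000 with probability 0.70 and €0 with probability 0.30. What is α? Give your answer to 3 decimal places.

α ≈ 0.635

The lottery's expected utility is 0.70·u(2000) + 0.30·u(0) = 0.70·2000^α (since u(0) = 0 for α > 0).
Setting u(1140) equal to that: 1140^α = 0.70·2000^α ⇒ (1140/2000)^α = 0.70.
α = ln(0.70) / ln(1140/2000) = -0.356675/-0.562119 ≈ 0.635.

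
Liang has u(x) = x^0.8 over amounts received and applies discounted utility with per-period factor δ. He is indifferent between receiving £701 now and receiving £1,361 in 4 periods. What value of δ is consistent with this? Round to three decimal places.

The payoff in 4 periods is discounted by δ^4, so u(701) = δ^4·u(1361) and δ^4 = u(701)/u(1361).
Since u(x) = x^0.8, δ^4 = (701/1361)^0.8 = 0.51506^0.8 = 0.58815.
Hence δ = (0.58815)^(1/4) = 0.87573.

δ ≈ 0.876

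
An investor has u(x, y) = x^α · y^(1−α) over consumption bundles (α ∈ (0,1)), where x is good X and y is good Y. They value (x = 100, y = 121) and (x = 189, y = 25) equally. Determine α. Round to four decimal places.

α ≈ 0.7124

Indifference: 100^α · 121^(1−α) = 189^α · 25^(1−α).
Rearrange to (100/189)^α = (25/121)^(1−α) and take logs: α·-0.6365768 = (1−α)·-1.5769147.
So α/(1−α) = (-1.5769147)/(-0.6365768) = 2.4771790, and α = 2.4771790/3.4771790 ≈ 0.7124.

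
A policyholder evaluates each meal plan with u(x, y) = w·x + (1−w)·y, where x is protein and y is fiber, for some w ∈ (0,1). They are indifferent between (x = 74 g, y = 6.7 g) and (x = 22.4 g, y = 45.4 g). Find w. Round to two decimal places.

w = 0.43

u(74,6.7) = u(22.4,45.4) means w·74 + (1−w)·6.7 = w·22.4 + (1−w)·45.4.
Collecting terms: w·51.6 = (1−w)·38.7.
So w/(1−w) = 38.7/51.6 = 0.7500, giving w = 38.7/(51.6+38.7) = 0.43.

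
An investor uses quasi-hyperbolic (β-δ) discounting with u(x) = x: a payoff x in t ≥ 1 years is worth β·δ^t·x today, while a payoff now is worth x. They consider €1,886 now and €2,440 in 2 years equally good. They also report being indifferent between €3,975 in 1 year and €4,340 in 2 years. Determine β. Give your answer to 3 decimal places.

From the later pair, β·δ^1·3975 = β·δ^2·4340; dividing through, δ = 3975/4340 = 0.91590.
Now use the now-vs-future pair: 1886 = β·δ^2·2440 gives β = 1886/(0.83887·2440) ≈ 0.921.

β ≈ 0.921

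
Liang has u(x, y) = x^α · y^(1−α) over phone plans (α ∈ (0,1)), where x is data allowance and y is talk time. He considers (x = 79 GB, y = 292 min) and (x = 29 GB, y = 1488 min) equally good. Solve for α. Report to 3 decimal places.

α ≈ 0.619

Set the two utilities equal: 79^α·292^(1−α) = 29^α·1488^(1−α).
Rearrange to (79/29)^α = (1488/292)^(1−α) and take logs: α·1.002152 = (1−α)·1.628434.
So α/(1−α) = (1.628434)/(1.002152) = 1.624937, and α = 1.624937/2.624937 ≈ 0.619.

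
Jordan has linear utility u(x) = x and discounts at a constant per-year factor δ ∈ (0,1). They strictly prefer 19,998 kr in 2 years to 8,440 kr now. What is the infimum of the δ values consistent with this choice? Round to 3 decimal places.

Under u(x) = x this choice says 8440 < δ^2·19998.
Hence δ^2 > 8440/19998 = 0.42204, and x ↦ x^(1/2) is increasing on (0,∞).
δ > 0.42204^(1/2) = 0.650.

δ > 0.650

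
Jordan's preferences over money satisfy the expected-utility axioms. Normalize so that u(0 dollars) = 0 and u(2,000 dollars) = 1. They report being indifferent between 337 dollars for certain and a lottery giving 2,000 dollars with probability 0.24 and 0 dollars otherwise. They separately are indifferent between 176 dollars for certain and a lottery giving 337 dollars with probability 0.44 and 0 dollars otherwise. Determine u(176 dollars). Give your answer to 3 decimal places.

From the first indifference, u(337 dollars) = 0.24·u(2,000 dollars) + 0.76·u(0 dollars) = 0.24·1 + 0.76·0 = 0.24.
Chaining: u(176 dollars) = 0.44·0.24 + 0.56·0.00 = 0.1056.

0.106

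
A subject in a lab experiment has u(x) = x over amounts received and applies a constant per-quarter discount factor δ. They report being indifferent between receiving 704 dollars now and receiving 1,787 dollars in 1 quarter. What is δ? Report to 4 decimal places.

Indifference means u(704) = δ · u(1787), so δ = u(704)/u(1787).
With u(x) = x: δ = 704/1787 = 0.39396.

δ ≈ 0.3940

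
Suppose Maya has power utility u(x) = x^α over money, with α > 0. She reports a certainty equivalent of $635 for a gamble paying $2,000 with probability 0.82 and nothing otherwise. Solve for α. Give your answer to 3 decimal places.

EU(lottery) = 0.82·2000^α + 0.18·0 = 0.82·2000^α.
Equating: 635^α = 0.82·2000^α, i.e. 0.3175^α = 0.82.
α = ln(0.82) / ln(635/2000) = -0.198451/-1.147277 ≈ 0.173.

α ≈ 0.173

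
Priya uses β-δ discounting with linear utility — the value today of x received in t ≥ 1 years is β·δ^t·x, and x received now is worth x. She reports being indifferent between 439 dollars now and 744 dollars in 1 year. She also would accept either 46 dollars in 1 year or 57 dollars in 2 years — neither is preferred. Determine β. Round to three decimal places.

β ≈ 0.731

From the later pair, β·δ^1·46 = β·δ^2·57; dividing through, δ = 46/57 = 0.80702.
Substituting δ into 439 = β·δ·744: β = 439/(600.421) ≈ 0.731.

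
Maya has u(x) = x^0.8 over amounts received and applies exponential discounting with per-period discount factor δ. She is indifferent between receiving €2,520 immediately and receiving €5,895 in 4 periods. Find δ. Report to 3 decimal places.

The payoff in 4 periods is discounted by δ^4, so u(2520) = δ^4·u(5895) and δ^4 = u(2520)/u(5895).
With u(x) = x^0.8: δ^4 = 2520^0.8/5895^0.8 = (2520/5895)^0.8 = 0.50668.
Hence δ = (0.50668)^(1/4) = 0.84369.

δ ≈ 0.844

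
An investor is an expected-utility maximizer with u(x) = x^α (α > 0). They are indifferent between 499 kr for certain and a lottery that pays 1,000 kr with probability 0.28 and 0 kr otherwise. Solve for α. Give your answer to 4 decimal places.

α ≈ 1.8312

Since u(0) = 0, the lottery's EU is 0.28·1000^α.
Setting u(499) equal to that: 499^α = 0.28·1000^α ⇒ (499/1000)^α = 0.28.
Taking logs: α·ln(499/1000) = ln(0.28), so α = -1.2729657 / -0.6951492 ≈ 1.8312.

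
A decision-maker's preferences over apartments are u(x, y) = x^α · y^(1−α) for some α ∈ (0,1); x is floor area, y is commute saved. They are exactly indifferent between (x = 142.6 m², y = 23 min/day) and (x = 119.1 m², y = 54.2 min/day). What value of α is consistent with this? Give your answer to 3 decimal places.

α ≈ 0.826

Set the two utilities equal: 142.6^α·23^(1−α) = 119.1^α·54.2^(1−α).
(142.6/119.1)^α = (54.2/23)^(1−α); take logs: α·ln(142.6/119.1) = (1−α)·ln(54.2/23), i.e. α·0.180080 = (1−α)·0.857187.
So α/(1−α) = (0.857187)/(0.180080) = 4.760034, and α = 4.760034/5.760034 ≈ 0.826.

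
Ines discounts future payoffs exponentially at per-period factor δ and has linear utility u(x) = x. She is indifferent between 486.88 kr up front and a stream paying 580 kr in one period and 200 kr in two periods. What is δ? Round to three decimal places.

δ ≈ 0.680

Equating present values: 486.88 = 580δ + 200δ².
That is, 200δ² + 580δ − 486.88 = 0, a quadratic in δ.
δ = (−580 + √(580² + 4·200·486.88)) / (2·200) = (−580 + √725904.00) / 400 ≈ 0.680.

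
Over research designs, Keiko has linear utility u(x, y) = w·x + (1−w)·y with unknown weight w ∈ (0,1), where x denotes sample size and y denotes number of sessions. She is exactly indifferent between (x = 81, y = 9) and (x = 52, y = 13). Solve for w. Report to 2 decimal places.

u(81,9) = u(52,13) means w·81 + (1−w)·9 = w·52 + (1−w)·13.
Rearranging, 29·w − 4·(1−w) = 0.
Hence w = 4/(29+4) = 4/33 = 0.12.

w = 0.12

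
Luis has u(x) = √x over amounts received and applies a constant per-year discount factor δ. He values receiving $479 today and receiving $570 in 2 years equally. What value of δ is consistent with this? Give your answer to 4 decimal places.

δ ≈ 0.9574

Equating discounted utilities: u(479) = δ^2·u(570) ⇒ δ^2 = u(479)/u(570).
With u(x) = √x: δ^2 = √479/√570 = √(479/570) = 0.91671.
Hence δ = (0.91671)^(1/2) = 0.957448.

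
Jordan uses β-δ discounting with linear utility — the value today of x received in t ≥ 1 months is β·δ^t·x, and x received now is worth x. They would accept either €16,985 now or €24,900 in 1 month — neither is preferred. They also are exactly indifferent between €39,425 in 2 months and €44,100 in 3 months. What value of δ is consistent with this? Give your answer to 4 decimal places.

Both payoffs in the second observation are in the future, so β drops out: δ^2·39425 = δ^3·44100 ⇒ δ = 39425/44100 = 0.89399.

δ ≈ 0.8940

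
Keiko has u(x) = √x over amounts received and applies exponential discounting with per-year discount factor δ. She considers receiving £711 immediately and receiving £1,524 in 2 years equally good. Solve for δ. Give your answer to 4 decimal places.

δ ≈ 0.8265

Equating discounted utilities: u(711) = δ^2·u(1524) ⇒ δ^2 = u(711)/u(1524).
With u(x) = √x: δ^2 = √711/√1524 = √(711/1524) = 0.68303.
So δ = 0.68303^(1/2) ≈ 0.8265.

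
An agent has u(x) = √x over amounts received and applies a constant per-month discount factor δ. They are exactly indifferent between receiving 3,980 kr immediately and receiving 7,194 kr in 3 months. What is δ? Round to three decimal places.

δ ≈ 0.906

Indifference means u(3980) = δ^3 · u(7194), so δ^3 = u(3980)/u(7194).
Since u(x) = √x, δ^3 = √(3980/7194) = 0.74380.
Taking the cube root: δ = 0.74380^(1/3) ≈ 0.906.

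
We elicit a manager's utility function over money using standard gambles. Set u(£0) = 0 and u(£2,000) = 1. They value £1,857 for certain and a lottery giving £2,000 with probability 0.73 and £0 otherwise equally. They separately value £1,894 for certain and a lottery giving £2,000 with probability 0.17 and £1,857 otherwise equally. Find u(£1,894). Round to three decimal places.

0.776

The first gamble pins u(£1,857): it must equal 0.73·1 + 0.27·0 = 0.73.
Chaining: u(£1,894) = 0.17·1.00 + 0.83·0.73 = 0.7759.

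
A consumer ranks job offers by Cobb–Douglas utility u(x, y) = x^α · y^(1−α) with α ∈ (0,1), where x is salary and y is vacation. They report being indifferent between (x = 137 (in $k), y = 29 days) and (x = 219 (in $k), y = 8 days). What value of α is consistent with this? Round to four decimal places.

Indifference: 137^α · 29^(1−α) = 219^α · 8^(1−α).
(137/219)^α = (8/29)^(1−α); take logs: α·ln(137/219) = (1−α)·ln(8/29), i.e. α·-0.4690908 = (1−α)·-1.2878543.
Thus α·(-1.7569451) = -1.2878543, so α = -1.2878543/-1.7569451 ≈ 0.7330.

α ≈ 0.7330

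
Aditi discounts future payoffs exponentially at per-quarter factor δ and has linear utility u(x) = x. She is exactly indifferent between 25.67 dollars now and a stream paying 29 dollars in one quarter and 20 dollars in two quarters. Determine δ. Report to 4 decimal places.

Present value of the stream is 29·δ + 20·δ². Indifference gives 29δ + 20δ² = 25.67.
Rearranged: 20δ² + 29δ − 25.67 = 0.
δ = (−29 + √(29² + 4·20·25.67)) / (2·20) = (−29 + √2894.60) / 40 ≈ 0.6200.

δ ≈ 0.6200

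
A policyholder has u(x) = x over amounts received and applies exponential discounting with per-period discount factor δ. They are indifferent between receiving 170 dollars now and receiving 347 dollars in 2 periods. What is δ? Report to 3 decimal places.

Indifference means u(170) = δ^2 · u(347), so δ^2 = u(170)/u(347).
With u(x) = x: δ^2 = 170/347 = 0.48991.
Hence δ = (0.48991)^(1/2) = 0.69994.

δ ≈ 0.700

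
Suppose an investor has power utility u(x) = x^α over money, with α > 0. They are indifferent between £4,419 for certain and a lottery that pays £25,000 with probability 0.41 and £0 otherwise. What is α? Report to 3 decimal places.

The lottery's expected utility is 0.41·u(25000) + 0.59·u(0) = 0.41·25000^α (since u(0) = 0 for α > 0).
Equating: 4419^α = 0.41·25000^α, i.e. 0.1768^α = 0.41.
Take logs: α = ln 0.41 / ln(4419/25000) ≈ 0.51449.

α ≈ 0.514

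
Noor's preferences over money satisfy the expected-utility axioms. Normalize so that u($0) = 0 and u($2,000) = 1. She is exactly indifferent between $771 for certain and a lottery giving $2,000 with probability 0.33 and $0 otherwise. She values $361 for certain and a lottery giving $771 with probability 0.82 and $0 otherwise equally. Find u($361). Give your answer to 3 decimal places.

0.271

From the first indifference, u($771) = 0.33·u($2,000) + 0.67·u($0) = 0.33·1 + 0.67·0 = 0.33.
Chaining: u($361) = 0.82·0.33 + 0.18·0.00 = 0.2706.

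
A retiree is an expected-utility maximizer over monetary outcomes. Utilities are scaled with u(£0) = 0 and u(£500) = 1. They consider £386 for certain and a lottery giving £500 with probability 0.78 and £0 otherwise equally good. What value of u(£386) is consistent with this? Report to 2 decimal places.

The indifference gives u(£386) = 0.78·u(£500) + 0.22·u(£0) = 0.78·1 + 0.22·0 = 0.78.

0.78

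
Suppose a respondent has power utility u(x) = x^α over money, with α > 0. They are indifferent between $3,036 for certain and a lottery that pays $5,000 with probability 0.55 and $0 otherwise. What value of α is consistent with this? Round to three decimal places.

Since u(0) = 0, the lottery's EU is 0.55·5000^α.
Indifference: 3036^α = 0.55·5000^α, so (3036/5000)^α = 0.55.
α = ln(0.55) / ln(3036/5000) = -0.597837/-0.498897 ≈ 1.198.

α ≈ 1.198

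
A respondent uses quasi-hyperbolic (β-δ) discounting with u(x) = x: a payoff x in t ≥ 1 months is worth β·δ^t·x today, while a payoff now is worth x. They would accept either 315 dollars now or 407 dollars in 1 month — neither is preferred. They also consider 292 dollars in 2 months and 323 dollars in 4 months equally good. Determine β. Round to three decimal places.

From the later pair, β·δ^2·292 = β·δ^4·323; dividing through, δ^2 = 292/323 = 0.90402, so δ = 0.95080.
Substituting δ into 315 = β·δ·407: β = 315/(386.976) ≈ 0.814.

β ≈ 0.814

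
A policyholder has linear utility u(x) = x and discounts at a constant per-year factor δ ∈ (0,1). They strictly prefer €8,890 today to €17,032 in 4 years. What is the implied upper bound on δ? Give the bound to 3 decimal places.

δ < 0.850

Under u(x) = x this choice says 8890 > δ^4·17032.
Hence δ^4 < 8890/17032 = 0.52196, and x ↦ x^(1/4) is increasing on (0,∞).
δ < (8890/17032)^(1/4) ≈ 0.850.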